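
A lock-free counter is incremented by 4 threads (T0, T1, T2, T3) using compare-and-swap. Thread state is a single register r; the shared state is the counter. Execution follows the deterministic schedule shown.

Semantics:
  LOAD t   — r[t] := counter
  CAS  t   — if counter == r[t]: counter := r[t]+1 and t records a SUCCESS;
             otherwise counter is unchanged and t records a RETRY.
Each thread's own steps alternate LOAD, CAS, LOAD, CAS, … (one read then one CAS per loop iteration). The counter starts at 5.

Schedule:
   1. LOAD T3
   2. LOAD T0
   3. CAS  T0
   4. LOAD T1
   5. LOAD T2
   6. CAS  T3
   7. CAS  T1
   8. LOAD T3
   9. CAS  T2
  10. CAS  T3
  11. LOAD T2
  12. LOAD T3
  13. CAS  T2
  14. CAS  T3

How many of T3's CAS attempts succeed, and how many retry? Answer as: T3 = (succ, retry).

T3 = (1, 2)

1. LOAD T3 → mem=5 r[T3]=5 [LOAD]
2. LOAD T0 → mem=5 r[T0]=5 [LOAD]
3. CAS T0 → mem=6 r[T0]=5 [OK]
4. LOAD T1 → mem=6 r[T1]=6 [LOAD]
5. LOAD T2 → mem=6 r[T2]=6 [LOAD]
6. CAS T3 → mem=6 r[T3]=5 [RETRY]
7. CAS T1 → mem=7 r[T1]=6 [OK]
8. LOAD T3 → mem=7 r[T3]=7 [LOAD]
9. CAS T2 → mem=7 r[T2]=6 [RETRY]
10. CAS T3 → mem=8 r[T3]=7 [OK]
11. LOAD T2 → mem=8 r[T2]=8 [LOAD]
12. LOAD T3 → mem=8 r[T3]=8 [LOAD]
13. CAS T2 → mem=9 r[T2]=8 [OK]
14. CAS T3 → mem=9 r[T3]=8 [RETRY]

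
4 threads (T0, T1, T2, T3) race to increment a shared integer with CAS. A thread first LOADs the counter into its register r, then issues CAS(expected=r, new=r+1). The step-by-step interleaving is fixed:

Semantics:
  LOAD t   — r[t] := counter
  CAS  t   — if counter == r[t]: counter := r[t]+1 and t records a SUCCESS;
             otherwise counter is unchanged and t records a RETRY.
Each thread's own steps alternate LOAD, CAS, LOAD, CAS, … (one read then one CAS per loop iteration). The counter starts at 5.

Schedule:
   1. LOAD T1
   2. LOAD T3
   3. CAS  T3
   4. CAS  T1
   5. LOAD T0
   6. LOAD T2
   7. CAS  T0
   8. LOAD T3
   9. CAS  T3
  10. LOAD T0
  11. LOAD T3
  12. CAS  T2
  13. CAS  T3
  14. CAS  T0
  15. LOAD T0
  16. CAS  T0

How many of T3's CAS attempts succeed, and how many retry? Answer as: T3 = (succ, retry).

T3 = (3, 0)

#1 T1 reads 5
#2 T3 reads 5
#3 T3 CAS(5→6) writes; counter now 6
#4 T1 CAS(5→6) fails; counter now 6
#5 T0 reads 6
#6 T2 reads 6
#7 T0 CAS(6→7) writes; counter now 7
#8 T3 reads 7
#9 T3 CAS(7→8) writes; counter now 8
#10 T0 reads 8
#11 T3 reads 8
#12 T2 CAS(6→7) fails; counter now 8
#13 T3 CAS(8→9) writes; counter now 9
#14 T0 CAS(8→9) fails; counter now 9
#15 T0 reads 9
#16 T0 CAS(9→10) writes; counter now 10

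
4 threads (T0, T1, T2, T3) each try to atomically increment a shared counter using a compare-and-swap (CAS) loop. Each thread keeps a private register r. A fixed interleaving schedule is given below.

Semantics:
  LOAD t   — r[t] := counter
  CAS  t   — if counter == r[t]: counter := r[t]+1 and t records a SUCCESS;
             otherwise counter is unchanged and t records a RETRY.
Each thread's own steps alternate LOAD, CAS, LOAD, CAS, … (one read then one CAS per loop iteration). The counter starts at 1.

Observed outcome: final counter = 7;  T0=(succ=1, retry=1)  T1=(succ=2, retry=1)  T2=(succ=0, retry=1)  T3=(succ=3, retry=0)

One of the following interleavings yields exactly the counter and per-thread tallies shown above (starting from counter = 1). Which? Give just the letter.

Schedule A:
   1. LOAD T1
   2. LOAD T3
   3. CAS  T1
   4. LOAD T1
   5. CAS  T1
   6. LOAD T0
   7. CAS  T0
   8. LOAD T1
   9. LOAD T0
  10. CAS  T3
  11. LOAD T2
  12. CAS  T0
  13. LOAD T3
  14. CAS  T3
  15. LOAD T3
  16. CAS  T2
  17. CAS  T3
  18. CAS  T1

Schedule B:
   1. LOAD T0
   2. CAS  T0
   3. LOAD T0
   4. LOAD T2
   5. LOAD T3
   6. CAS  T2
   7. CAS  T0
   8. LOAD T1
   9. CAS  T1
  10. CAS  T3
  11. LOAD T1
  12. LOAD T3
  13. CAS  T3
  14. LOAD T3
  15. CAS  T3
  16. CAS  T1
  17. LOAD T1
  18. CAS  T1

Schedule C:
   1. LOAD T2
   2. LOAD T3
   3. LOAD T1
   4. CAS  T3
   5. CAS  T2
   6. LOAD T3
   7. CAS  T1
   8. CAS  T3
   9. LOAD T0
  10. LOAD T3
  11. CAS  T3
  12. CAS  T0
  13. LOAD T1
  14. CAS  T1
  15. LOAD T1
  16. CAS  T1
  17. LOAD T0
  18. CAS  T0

C

Tracing schedule C:
1. LOAD T2 → mem=1 r[T2]=1 [LOAD]
2. LOAD T3 → mem=1 r[T3]=1 [LOAD]
3. LOAD T1 → mem=1 r[T1]=1 [LOAD]
4. CAS T3 → mem=2 r[T3]=1 [OK]
5. CAS T2 → mem=2 r[T2]=1 [RETRY]
6. LOAD T3 → mem=2 r[T3]=2 [LOAD]
7. CAS T1 → mem=2 r[T1]=1 [RETRY]
8. CAS T3 → mem=3 r[T3]=2 [OK]
9. LOAD T0 → mem=3 r[T0]=3 [LOAD]
10. LOAD T3 → mem=3 r[T3]=3 [LOAD]
11. CAS T3 → mem=4 r[T3]=3 [OK]
12. CAS T0 → mem=4 r[T0]=3 [RETRY]
13. LOAD T1 → mem=4 r[T1]=4 [LOAD]
14. CAS T1 → mem=5 r[T1]=4 [OK]
15. LOAD T1 → mem=5 r[T1]=5 [LOAD]
16. CAS T1 → mem=6 r[T1]=5 [OK]
17. LOAD T0 → mem=6 r[T0]=6 [LOAD]
18. CAS T0 → mem=7 r[T0]=6 [OK]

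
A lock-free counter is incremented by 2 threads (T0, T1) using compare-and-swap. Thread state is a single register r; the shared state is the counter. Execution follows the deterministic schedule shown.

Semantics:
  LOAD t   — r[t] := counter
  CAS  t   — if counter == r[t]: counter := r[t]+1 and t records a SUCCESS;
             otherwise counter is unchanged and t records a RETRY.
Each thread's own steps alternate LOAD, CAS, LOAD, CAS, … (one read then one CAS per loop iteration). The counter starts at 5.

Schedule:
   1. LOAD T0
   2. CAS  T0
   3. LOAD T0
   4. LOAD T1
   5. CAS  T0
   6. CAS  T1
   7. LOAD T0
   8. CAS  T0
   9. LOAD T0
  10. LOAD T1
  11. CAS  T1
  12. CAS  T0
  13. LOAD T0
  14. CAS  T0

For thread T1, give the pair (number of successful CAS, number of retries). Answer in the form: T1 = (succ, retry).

T1 = (1, 1)

#1 T0 reads 5
#2 T0 CAS(5→6) writes; counter now 6
#3 T0 reads 6
#4 T1 reads 6
#5 T0 CAS(6→7) writes; counter now 7
#6 T1 CAS(6→7) fails; counter now 7
#7 T0 reads 7
#8 T0 CAS(7→8) writes; counter now 8
#9 T0 reads 8
#10 T1 reads 8
#11 T1 CAS(8→9) writes; counter now 9
#12 T0 CAS(8→9) fails; counter now 9
#13 T0 reads 9
#14 T0 CAS(9→10) writes; counter now 10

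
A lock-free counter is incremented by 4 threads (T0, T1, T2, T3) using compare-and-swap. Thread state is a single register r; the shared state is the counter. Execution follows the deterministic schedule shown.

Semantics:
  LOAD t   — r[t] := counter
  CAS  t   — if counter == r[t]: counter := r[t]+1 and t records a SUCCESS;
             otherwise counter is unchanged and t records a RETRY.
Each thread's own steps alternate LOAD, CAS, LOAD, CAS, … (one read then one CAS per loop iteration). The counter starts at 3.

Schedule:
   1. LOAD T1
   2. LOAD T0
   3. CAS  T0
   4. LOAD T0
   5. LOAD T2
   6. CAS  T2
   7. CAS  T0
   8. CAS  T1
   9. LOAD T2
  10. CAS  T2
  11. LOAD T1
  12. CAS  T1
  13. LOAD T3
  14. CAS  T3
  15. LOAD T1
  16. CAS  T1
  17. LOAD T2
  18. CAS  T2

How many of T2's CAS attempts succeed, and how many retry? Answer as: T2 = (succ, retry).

T2 = (3, 0)

   1) LOAD T1:  M=3  r_T1=3
   2) LOAD T0:  M=3  r_T0=3
   3) CAS  T0:  M=4  r_T0=3 ✓
   4) LOAD T0:  M=4  r_T0=4
   5) LOAD T2:  M=4  r_T2=4
   6) CAS  T2:  M=5  r_T2=4 ✓
   7) CAS  T0:  M=5  r_T0=4 ✗
   8) CAS  T1:  M=5  r_T1=3 ✗
   9) LOAD T2:  M=5  r_T2=5
  10) CAS  T2:  M=6  r_T2=5 ✓
  11) LOAD T1:  M=6  r_T1=6
  12) CAS  T1:  M=7  r_T1=6 ✓
  13) LOAD T3:  M=7  r_T3=7
  14) CAS  T3:  M=8  r_T3=7 ✓
  15) LOAD T1:  M=8  r_T1=8
  16) CAS  T1:  M=9  r_T1=8 ✓
  17) LOAD T2:  M=9  r_T2=9
  18) CAS  T2:  M=10  r_T2=9 ✓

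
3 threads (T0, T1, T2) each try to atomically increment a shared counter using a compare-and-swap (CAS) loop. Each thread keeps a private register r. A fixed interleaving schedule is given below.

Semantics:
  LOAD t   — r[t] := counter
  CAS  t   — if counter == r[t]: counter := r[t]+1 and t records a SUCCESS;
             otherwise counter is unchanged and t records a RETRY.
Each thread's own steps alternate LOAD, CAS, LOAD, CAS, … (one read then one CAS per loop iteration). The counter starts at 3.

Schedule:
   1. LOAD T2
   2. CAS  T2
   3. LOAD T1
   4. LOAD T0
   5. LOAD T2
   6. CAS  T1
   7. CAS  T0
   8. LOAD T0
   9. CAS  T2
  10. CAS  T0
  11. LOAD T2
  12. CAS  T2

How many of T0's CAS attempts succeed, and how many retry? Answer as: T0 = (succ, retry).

T0 = (1, 1)

1. LOAD T2 → mem=3 r[T2]=3 [LOAD]
2. CAS T2 → mem=4 r[T2]=3 [OK]
3. LOAD T1 → mem=4 r[T1]=4 [LOAD]
4. LOAD T0 → mem=4 r[T0]=4 [LOAD]
5. LOAD T2 → mem=4 r[T2]=4 [LOAD]
6. CAS T1 → mem=5 r[T1]=4 [OK]
7. CAS T0 → mem=5 r[T0]=4 [RETRY]
8. LOAD T0 → mem=5 r[T0]=5 [LOAD]
9. CAS T2 → mem=5 r[T2]=4 [RETRY]
10. CAS T0 → mem=6 r[T0]=5 [OK]
11. LOAD T2 → mem=6 r[T2]=6 [LOAD]
12. CAS T2 → mem=7 r[T2]=6 [OK]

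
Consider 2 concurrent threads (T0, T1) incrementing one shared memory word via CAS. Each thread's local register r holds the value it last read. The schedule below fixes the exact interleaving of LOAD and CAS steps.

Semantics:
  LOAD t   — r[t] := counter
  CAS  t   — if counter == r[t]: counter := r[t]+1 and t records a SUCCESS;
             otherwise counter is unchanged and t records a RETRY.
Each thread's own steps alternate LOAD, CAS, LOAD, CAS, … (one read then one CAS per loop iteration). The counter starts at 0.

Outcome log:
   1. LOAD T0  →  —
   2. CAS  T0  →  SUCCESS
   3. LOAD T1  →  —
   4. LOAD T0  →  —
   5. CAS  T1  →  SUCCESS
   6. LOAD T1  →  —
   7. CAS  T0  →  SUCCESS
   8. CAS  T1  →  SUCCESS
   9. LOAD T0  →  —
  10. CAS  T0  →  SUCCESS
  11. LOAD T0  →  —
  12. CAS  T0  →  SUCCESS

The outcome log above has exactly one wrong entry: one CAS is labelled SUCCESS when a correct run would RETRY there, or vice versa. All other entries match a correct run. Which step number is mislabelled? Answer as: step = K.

Reference trace:
step 1: T0 LOAD ⇒ load; ctr=0 reg=0
step 2: T0 CAS ⇒ ok; ctr=1 reg=0
step 3: T1 LOAD ⇒ load; ctr=1 reg=1
step 4: T0 LOAD ⇒ load; ctr=1 reg=1
step 5: T1 CAS ⇒ ok; ctr=2 reg=1
step 6: T1 LOAD ⇒ load; ctr=2 reg=2
step 7: T0 CAS ⇒ retry; ctr=2 reg=1
step 8: T1 CAS ⇒ ok; ctr=3 reg=2
step 9: T0 LOAD ⇒ load; ctr=3 reg=3
step 10: T0 CAS ⇒ ok; ctr=4 reg=3
step 11: T0 LOAD ⇒ load; ctr=4 reg=4
step 12: T0 CAS ⇒ ok; ctr=5 reg=4
Log disagrees first at step 7.

step = 7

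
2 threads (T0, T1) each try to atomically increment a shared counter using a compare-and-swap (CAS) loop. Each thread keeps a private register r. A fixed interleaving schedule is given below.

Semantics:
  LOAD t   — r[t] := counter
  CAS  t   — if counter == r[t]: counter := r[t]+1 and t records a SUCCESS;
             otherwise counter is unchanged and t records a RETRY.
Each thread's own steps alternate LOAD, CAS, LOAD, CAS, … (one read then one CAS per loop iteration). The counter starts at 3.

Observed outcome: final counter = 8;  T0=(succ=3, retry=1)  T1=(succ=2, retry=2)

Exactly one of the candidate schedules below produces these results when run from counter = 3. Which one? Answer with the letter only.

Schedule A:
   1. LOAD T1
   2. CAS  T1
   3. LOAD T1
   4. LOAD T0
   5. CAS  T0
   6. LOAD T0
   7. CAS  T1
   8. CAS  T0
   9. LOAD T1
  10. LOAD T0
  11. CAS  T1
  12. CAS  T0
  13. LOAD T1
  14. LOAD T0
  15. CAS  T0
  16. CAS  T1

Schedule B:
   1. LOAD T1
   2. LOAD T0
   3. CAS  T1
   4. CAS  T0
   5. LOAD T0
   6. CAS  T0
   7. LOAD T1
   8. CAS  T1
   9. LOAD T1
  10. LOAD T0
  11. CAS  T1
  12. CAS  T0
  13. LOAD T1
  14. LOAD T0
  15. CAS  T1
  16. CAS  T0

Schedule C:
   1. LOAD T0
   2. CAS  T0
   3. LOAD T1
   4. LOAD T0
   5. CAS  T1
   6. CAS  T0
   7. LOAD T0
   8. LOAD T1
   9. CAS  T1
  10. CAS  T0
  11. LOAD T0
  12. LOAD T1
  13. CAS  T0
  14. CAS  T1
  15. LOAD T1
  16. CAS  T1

Run A:
#1 T1 reads 3
#2 T1 CAS(3→4) writes; counter now 4
#3 T1 reads 4
#4 T0 reads 4
#5 T0 CAS(4→5) writes; counter now 5
#6 T0 reads 5
#7 T1 CAS(4→5) fails; counter now 5
#8 T0 CAS(5→6) writes; counter now 6
#9 T1 reads 6
#10 T0 reads 6
#11 T1 CAS(6→7) writes; counter now 7
#12 T0 CAS(6→7) fails; counter now 7
#13 T1 reads 7
#14 T0 reads 7
#15 T0 CAS(7→8) writes; counter now 8
#16 T1 CAS(7→8) fails; counter now 8

A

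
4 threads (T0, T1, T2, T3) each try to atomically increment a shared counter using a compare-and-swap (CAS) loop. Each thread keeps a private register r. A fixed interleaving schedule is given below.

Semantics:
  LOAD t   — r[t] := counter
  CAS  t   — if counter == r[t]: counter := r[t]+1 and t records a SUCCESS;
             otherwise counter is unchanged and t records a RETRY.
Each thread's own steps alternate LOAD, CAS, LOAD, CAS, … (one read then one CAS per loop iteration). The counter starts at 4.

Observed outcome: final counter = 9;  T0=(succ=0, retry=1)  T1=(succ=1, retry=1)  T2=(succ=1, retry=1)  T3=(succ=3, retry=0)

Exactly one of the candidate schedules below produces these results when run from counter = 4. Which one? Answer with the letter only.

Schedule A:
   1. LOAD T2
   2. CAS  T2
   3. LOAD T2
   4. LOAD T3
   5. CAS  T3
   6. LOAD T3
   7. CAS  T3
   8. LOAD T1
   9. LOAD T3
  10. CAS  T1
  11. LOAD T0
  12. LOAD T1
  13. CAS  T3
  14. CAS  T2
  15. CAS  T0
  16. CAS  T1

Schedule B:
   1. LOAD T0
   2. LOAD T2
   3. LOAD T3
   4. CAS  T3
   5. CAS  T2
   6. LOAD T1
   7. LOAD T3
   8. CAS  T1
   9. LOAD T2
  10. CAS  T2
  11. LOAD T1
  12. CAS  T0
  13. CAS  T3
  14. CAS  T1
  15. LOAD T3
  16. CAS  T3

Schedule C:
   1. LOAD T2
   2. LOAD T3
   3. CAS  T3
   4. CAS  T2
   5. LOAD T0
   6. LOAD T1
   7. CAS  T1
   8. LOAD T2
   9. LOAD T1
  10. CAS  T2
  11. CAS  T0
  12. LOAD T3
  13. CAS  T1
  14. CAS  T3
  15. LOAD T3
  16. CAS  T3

Run C:
   1) LOAD T2:  M=4  r_T2=4
   2) LOAD T3:  M=4  r_T3=4
   3) CAS  T3:  M=5  r_T3=4 ✓
   4) CAS  T2:  M=5  r_T2=4 ✗
   5) LOAD T0:  M=5  r_T0=5
   6) LOAD T1:  M=5  r_T1=5
   7) CAS  T1:  M=6  r_T1=5 ✓
   8) LOAD T2:  M=6  r_T2=6
   9) LOAD T1:  M=6  r_T1=6
  10) CAS  T2:  M=7  r_T2=6 ✓
  11) CAS  T0:  M=7  r_T0=5 ✗
  12) LOAD T3:  M=7  r_T3=7
  13) CAS  T1:  M=7  r_T1=6 ✗
  14) CAS  T3:  M=8  r_T3=7 ✓
  15) LOAD T3:  M=8  r_T3=8
  16) CAS  T3:  M=9  r_T3=8 ✓

C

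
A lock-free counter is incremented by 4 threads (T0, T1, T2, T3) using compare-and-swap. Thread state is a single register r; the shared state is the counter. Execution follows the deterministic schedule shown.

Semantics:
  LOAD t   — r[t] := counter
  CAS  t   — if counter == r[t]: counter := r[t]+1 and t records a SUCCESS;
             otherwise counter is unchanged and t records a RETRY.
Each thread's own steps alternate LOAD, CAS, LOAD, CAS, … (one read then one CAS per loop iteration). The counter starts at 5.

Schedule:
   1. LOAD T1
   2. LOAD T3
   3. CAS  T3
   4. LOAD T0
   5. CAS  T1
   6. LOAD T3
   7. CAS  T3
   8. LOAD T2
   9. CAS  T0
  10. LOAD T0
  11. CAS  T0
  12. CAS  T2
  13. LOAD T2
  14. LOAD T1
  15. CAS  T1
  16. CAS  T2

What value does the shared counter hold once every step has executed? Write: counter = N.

counter = 9

T1 LOAD — after: cnt=5, r=5 — load
T3 LOAD — after: cnt=5, r=5 — load
T3 CAS — after: cnt=6, r=5 — ok
T0 LOAD — after: cnt=6, r=6 — load
T1 CAS — after: cnt=6, r=5 — retry
T3 LOAD — after: cnt=6, r=6 — load
T3 CAS — after: cnt=7, r=6 — ok
T2 LOAD — after: cnt=7, r=7 — load
T0 CAS — after: cnt=7, r=6 — retry
T0 LOAD — after: cnt=7, r=7 — load
T0 CAS — after: cnt=8, r=7 — ok
T2 CAS — after: cnt=8, r=7 — retry
T2 LOAD — after: cnt=8, r=8 — load
T1 LOAD — after: cnt=8, r=8 — load
T1 CAS — after: cnt=9, r=8 — ok
T2 CAS — after: cnt=9, r=8 — retry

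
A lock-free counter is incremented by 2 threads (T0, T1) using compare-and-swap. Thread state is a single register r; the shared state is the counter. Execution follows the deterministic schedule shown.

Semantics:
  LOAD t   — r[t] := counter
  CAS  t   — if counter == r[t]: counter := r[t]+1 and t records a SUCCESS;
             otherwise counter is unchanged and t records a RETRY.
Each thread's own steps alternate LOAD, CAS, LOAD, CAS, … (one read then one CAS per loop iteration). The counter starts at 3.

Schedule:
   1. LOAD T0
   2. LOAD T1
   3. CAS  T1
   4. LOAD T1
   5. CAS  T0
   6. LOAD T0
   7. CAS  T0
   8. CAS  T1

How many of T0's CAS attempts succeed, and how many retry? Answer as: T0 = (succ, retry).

T0 = (1, 1)

[1] T0.load  rd  (counter 3, T0.r 3)
[2] T1.load  rd  (counter 3, T1.r 3)
[3] T1.cas  hit  (counter 4, T1.r 3)
[4] T1.load  rd  (counter 4, T1.r 4)
[5] T0.cas  miss  (counter 4, T0.r 3)
[6] T0.load  rd  (counter 4, T0.r 4)
[7] T0.cas  hit  (counter 5, T0.r 4)
[8] T1.cas  miss  (counter 5, T1.r 4)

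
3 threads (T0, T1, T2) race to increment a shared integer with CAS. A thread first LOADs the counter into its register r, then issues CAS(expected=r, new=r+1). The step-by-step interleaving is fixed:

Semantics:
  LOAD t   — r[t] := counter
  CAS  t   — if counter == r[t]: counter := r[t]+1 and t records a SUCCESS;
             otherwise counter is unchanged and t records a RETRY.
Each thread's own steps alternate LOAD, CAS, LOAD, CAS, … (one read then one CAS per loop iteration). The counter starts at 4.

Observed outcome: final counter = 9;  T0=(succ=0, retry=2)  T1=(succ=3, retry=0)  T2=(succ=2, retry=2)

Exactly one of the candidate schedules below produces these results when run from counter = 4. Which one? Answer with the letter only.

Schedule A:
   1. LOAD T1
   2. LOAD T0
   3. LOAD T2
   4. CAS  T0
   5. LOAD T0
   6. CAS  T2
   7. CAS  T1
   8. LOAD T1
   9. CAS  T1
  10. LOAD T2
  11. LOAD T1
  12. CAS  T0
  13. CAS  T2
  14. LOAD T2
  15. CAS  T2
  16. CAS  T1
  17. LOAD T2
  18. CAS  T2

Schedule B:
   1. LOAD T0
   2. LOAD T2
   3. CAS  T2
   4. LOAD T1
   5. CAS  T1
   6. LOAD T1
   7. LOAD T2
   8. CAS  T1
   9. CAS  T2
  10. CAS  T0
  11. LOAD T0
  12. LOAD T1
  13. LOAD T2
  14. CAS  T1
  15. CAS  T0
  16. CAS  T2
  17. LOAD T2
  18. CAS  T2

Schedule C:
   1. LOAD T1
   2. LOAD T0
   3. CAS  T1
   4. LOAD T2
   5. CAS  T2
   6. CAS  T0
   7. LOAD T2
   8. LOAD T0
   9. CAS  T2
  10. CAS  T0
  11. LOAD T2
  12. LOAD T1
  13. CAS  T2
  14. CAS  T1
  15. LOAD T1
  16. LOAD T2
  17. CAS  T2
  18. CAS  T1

B

Tracing schedule B:
#1 T0 reads 4
#2 T2 reads 4
#3 T2 CAS(4→5) writes; counter now 5
#4 T1 reads 5
#5 T1 CAS(5→6) writes; counter now 6
#6 T1 reads 6
#7 T2 reads 6
#8 T1 CAS(6→7) writes; counter now 7
#9 T2 CAS(6→7) fails; counter now 7
#10 T0 CAS(4→5) fails; counter now 7
#11 T0 reads 7
#12 T1 reads 7
#13 T2 reads 7
#14 T1 CAS(7→8) writes; counter now 8
#15 T0 CAS(7→8) fails; counter now 8
#16 T2 CAS(7→8) fails; counter now 8
#17 T2 reads 8
#18 T2 CAS(8→9) writes; counter now 9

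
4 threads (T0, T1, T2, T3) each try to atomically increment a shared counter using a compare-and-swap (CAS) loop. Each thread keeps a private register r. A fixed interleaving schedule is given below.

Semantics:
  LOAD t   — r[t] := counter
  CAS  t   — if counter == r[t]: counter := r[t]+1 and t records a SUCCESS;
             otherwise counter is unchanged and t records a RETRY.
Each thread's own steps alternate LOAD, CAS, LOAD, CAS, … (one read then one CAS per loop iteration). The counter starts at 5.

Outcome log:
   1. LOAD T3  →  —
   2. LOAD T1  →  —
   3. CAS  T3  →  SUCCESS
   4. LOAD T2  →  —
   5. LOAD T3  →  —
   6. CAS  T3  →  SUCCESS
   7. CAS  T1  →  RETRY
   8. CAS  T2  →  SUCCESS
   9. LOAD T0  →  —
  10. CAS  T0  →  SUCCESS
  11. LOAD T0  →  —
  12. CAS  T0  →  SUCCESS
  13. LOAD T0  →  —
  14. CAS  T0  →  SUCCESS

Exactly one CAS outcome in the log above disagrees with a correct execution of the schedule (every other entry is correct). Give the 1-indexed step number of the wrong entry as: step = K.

step = 8

Re-executing:
T3 LOAD — after: cnt=5, r=5 — load
T1 LOAD — after: cnt=5, r=5 — load
T3 CAS — after: cnt=6, r=5 — ok
T2 LOAD — after: cnt=6, r=6 — load
T3 LOAD — after: cnt=6, r=6 — load
T3 CAS — after: cnt=7, r=6 — ok
T1 CAS — after: cnt=7, r=5 — retry
T2 CAS — after: cnt=7, r=6 — retry
T0 LOAD — after: cnt=7, r=7 — load
T0 CAS — after: cnt=8, r=7 — ok
T0 LOAD — after: cnt=8, r=8 — load
T0 CAS — after: cnt=9, r=8 — ok
T0 LOAD — after: cnt=9, r=9 — load
T0 CAS — after: cnt=10, r=9 — ok
Mismatch at 8.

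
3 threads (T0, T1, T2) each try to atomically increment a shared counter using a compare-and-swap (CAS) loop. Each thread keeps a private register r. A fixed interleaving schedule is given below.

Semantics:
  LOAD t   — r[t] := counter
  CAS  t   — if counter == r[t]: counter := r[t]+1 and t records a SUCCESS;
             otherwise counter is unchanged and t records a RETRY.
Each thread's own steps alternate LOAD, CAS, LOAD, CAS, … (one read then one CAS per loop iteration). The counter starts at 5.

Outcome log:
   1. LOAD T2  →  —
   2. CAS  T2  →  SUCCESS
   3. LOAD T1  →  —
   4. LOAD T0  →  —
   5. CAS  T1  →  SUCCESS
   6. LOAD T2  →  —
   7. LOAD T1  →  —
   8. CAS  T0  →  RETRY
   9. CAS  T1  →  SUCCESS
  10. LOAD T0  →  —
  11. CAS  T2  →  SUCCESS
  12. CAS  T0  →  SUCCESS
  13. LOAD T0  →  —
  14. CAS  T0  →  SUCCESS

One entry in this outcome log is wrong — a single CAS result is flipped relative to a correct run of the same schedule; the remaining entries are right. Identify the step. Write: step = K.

step = 11

Reference trace:
   1) LOAD T2:  M=5  r_T2=5
   2) CAS  T2:  M=6  r_T2=5 ✓
   3) LOAD T1:  M=6  r_T1=6
   4) LOAD T0:  M=6  r_T0=6
   5) CAS  T1:  M=7  r_T1=6 ✓
   6) LOAD T2:  M=7  r_T2=7
   7) LOAD T1:  M=7  r_T1=7
   8) CAS  T0:  M=7  r_T0=6 ✗
   9) CAS  T1:  M=8  r_T1=7 ✓
  10) LOAD T0:  M=8  r_T0=8
  11) CAS  T2:  M=8  r_T2=7 ✗
  12) CAS  T0:  M=9  r_T0=8 ✓
  13) LOAD T0:  M=9  r_T0=9
  14) CAS  T0:  M=10  r_T0=9 ✓
Flip is step 11.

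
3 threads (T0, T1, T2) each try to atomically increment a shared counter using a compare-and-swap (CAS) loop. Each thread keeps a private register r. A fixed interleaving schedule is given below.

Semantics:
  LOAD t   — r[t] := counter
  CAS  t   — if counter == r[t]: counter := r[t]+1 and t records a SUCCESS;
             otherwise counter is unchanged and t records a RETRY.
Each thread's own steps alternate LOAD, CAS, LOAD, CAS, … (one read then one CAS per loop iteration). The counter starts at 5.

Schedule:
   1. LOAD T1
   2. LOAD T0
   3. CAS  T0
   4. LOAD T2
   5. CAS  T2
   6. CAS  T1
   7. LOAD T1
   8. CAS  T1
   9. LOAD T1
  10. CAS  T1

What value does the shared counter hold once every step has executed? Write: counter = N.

counter = 9

[1] T1.load  rd  (counter 5, T1.r 5)
[2] T0.load  rd  (counter 5, T0.r 5)
[3] T0.cas  hit  (counter 6, T0.r 5)
[4] T2.load  rd  (counter 6, T2.r 6)
[5] T2.cas  hit  (counter 7, T2.r 6)
[6] T1.cas  miss  (counter 7, T1.r 5)
[7] T1.load  rd  (counter 7, T1.r 7)
[8] T1.cas  hit  (counter 8, T1.r 7)
[9] T1.load  rd  (counter 8, T1.r 8)
[10] T1.cas  hit  (counter 9, T1.r 8)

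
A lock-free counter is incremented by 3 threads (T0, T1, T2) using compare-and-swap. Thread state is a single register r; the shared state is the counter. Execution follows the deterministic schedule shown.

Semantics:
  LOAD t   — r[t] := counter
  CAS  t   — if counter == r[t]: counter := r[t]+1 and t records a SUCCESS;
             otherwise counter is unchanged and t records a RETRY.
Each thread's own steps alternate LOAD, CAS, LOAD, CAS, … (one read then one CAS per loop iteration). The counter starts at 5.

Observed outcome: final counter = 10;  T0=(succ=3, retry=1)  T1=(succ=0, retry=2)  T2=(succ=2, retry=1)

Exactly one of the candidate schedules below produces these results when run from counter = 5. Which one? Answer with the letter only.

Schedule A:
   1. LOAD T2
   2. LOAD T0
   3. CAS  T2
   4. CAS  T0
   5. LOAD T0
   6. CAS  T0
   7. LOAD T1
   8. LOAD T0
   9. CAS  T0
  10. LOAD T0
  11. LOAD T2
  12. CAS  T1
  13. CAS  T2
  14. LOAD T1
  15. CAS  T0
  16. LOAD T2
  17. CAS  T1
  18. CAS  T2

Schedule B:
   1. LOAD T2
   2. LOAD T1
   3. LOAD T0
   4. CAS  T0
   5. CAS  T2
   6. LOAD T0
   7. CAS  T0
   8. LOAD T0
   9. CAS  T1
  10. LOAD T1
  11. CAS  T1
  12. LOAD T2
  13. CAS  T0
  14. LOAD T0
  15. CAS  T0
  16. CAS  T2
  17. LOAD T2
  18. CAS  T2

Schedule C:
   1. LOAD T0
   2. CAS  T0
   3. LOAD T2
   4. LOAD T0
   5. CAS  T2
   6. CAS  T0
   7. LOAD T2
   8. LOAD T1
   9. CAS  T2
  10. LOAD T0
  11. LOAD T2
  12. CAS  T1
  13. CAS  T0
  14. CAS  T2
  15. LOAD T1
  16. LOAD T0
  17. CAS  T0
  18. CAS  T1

Simulating candidate C:
#1 T0 reads 5
#2 T0 CAS(5→6) writes; counter now 6
#3 T2 reads 6
#4 T0 reads 6
#5 T2 CAS(6→7) writes; counter now 7
#6 T0 CAS(6→7) fails; counter now 7
#7 T2 reads 7
#8 T1 reads 7
#9 T2 CAS(7→8) writes; counter now 8
#10 T0 reads 8
#11 T2 reads 8
#12 T1 CAS(7→8) fails; counter now 8
#13 T0 CAS(8→9) writes; counter now 9
#14 T2 CAS(8→9) fails; counter now 9
#15 T1 reads 9
#16 T0 reads 9
#17 T0 CAS(9→10) writes; counter now 10
#18 T1 CAS(9→10) fails; counter now 10

C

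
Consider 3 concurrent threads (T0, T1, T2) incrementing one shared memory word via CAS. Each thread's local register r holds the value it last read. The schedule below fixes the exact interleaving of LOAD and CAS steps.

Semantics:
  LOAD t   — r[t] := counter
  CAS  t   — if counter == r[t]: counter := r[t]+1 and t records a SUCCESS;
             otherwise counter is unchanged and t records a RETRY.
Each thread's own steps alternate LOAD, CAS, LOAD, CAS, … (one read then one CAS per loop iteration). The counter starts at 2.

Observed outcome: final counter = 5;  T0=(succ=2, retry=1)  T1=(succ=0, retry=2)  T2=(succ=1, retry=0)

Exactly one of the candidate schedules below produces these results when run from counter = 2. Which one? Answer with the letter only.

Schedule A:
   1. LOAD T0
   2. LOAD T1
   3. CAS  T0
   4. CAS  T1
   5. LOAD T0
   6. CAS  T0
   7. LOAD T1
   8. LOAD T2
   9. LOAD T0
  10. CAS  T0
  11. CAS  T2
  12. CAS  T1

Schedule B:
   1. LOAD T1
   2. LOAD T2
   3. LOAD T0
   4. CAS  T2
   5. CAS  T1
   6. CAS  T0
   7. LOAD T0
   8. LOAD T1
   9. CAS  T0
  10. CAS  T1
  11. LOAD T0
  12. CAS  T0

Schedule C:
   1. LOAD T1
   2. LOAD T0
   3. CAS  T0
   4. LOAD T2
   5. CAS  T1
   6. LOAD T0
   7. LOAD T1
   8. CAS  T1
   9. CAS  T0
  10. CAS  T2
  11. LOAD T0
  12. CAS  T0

B

Simulating candidate B:
T1 LOAD — after: cnt=2, r=2 — load
T2 LOAD — after: cnt=2, r=2 — load
T0 LOAD — after: cnt=2, r=2 — load
T2 CAS — after: cnt=3, r=2 — ok
T1 CAS — after: cnt=3, r=2 — retry
T0 CAS — after: cnt=3, r=2 — retry
T0 LOAD — after: cnt=3, r=3 — load
T1 LOAD — after: cnt=3, r=3 — load
T0 CAS — after: cnt=4, r=3 — ok
T1 CAS — after: cnt=4, r=3 — retry
T0 LOAD — after: cnt=4, r=4 — load
T0 CAS — after: cnt=5, r=4 — ok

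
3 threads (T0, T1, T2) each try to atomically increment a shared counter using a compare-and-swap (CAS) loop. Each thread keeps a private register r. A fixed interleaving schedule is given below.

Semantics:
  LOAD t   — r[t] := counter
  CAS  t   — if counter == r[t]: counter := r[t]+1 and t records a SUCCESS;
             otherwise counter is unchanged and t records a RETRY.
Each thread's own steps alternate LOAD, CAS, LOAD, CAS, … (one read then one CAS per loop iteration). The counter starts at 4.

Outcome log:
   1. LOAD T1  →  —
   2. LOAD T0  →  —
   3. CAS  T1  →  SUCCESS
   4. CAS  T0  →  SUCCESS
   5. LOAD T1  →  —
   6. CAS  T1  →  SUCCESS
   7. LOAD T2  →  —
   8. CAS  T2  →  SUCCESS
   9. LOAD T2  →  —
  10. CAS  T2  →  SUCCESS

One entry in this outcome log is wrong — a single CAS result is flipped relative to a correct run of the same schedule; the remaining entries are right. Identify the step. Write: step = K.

Re-executing:
[1] T1.load  rd  (counter 4, T1.r 4)
[2] T0.load  rd  (counter 4, T0.r 4)
[3] T1.cas  hit  (counter 5, T1.r 4)
[4] T0.cas  miss  (counter 5, T0.r 4)
[5] T1.load  rd  (counter 5, T1.r 5)
[6] T1.cas  hit  (counter 6, T1.r 5)
[7] T2.load  rd  (counter 6, T2.r 6)
[8] T2.cas  hit  (counter 7, T2.r 6)
[9] T2.load  rd  (counter 7, T2.r 7)
[10] T2.cas  hit  (counter 8, T2.r 7)
Flip is step 4.

step = 4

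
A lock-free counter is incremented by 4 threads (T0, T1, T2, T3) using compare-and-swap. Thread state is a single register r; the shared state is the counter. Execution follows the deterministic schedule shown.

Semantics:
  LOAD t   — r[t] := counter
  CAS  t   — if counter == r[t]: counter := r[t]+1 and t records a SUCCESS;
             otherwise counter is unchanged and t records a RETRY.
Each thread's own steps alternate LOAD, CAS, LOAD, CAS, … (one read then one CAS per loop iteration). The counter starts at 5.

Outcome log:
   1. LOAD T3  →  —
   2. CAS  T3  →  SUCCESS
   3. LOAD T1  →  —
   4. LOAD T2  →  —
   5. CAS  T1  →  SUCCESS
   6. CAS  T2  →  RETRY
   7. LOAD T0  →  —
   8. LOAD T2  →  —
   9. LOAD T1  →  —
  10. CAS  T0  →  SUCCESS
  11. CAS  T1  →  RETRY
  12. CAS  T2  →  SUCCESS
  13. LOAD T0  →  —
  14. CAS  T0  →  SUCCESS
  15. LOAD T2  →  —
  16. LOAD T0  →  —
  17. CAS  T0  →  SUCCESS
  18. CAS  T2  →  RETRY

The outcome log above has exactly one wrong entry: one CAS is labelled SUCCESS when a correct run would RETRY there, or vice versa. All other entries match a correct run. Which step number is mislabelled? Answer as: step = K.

step = 12

Re-executing:
[1] T3.load  rd  (counter 5, T3.r 5)
[2] T3.cas  hit  (counter 6, T3.r 5)
[3] T1.load  rd  (counter 6, T1.r 6)
[4] T2.load  rd  (counter 6, T2.r 6)
[5] T1.cas  hit  (counter 7, T1.r 6)
[6] T2.cas  miss  (counter 7, T2.r 6)
[7] T0.load  rd  (counter 7, T0.r 7)
[8] T2.load  rd  (counter 7, T2.r 7)
[9] T1.load  rd  (counter 7, T1.r 7)
[10] T0.cas  hit  (counter 8, T0.r 7)
[11] T1.cas  miss  (counter 8, T1.r 7)
[12] T2.cas  miss  (counter 8, T2.r 7)
[13] T0.load  rd  (counter 8, T0.r 8)
[14] T0.cas  hit  (counter 9, T0.r 8)
[15] T2.load  rd  (counter 9, T2.r 9)
[16] T0.load  rd  (counter 9, T0.r 9)
[17] T0.cas  hit  (counter 10, T0.r 9)
[18] T2.cas  miss  (counter 10, T2.r 9)
Mismatch at 12.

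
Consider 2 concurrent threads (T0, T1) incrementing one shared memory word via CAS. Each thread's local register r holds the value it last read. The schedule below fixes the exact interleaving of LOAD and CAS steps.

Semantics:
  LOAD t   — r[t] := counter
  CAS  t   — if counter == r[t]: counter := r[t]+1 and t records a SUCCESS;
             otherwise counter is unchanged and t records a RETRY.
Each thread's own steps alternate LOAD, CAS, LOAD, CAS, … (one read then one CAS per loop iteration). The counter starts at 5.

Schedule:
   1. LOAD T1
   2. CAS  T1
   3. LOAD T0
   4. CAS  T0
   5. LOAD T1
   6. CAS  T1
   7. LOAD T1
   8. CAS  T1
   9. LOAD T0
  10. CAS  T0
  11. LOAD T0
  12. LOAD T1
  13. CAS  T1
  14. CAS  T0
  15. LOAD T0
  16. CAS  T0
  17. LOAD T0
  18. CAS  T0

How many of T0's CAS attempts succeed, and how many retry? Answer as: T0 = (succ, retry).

T1 LOAD — after: cnt=5, r=5 — load
T1 CAS — after: cnt=6, r=5 — ok
T0 LOAD — after: cnt=6, r=6 — load
T0 CAS — after: cnt=7, r=6 — ok
T1 LOAD — after: cnt=7, r=7 — load
T1 CAS — after: cnt=8, r=7 — ok
T1 LOAD — after: cnt=8, r=8 — load
T1 CAS — after: cnt=9, r=8 — ok
T0 LOAD — after: cnt=9, r=9 — load
T0 CAS — after: cnt=10, r=9 — ok
T0 LOAD — after: cnt=10, r=10 — load
T1 LOAD — after: cnt=10, r=10 — load
T1 CAS — after: cnt=11, r=10 — ok
T0 CAS — after: cnt=11, r=10 — retry
T0 LOAD — after: cnt=11, r=11 — load
T0 CAS — after: cnt=12, r=11 — ok
T0 LOAD — after: cnt=12, r=12 — load
T0 CAS — after: cnt=13, r=12 — ok

T0 = (4, 1)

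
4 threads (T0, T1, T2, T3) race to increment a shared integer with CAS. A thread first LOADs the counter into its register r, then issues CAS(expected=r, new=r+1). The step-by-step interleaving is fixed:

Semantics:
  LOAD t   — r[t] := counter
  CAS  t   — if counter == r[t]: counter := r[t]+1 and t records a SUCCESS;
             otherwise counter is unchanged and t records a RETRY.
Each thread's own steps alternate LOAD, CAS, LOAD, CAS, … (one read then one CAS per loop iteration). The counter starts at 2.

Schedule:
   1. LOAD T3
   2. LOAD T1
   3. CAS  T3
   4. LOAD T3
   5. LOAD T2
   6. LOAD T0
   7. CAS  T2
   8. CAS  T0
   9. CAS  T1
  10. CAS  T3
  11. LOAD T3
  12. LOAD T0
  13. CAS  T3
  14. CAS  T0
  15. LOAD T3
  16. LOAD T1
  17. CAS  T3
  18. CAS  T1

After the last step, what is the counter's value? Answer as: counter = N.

[1] T3.load  rd  (counter 2, T3.r 2)
[2] T1.load  rd  (counter 2, T1.r 2)
[3] T3.cas  hit  (counter 3, T3.r 2)
[4] T3.load  rd  (counter 3, T3.r 3)
[5] T2.load  rd  (counter 3, T2.r 3)
[6] T0.load  rd  (counter 3, T0.r 3)
[7] T2.cas  hit  (counter 4, T2.r 3)
[8] T0.cas  miss  (counter 4, T0.r 3)
[9] T1.cas  miss  (counter 4, T1.r 2)
[10] T3.cas  miss  (counter 4, T3.r 3)
[11] T3.load  rd  (counter 4, T3.r 4)
[12] T0.load  rd  (counter 4, T0.r 4)
[13] T3.cas  hit  (counter 5, T3.r 4)
[14] T0.cas  miss  (counter 5, T0.r 4)
[15] T3.load  rd  (counter 5, T3.r 5)
[16] T1.load  rd  (counter 5, T1.r 5)
[17] T3.cas  hit  (counter 6, T3.r 5)
[18] T1.cas  miss  (counter 6, T1.r 5)

counter = 6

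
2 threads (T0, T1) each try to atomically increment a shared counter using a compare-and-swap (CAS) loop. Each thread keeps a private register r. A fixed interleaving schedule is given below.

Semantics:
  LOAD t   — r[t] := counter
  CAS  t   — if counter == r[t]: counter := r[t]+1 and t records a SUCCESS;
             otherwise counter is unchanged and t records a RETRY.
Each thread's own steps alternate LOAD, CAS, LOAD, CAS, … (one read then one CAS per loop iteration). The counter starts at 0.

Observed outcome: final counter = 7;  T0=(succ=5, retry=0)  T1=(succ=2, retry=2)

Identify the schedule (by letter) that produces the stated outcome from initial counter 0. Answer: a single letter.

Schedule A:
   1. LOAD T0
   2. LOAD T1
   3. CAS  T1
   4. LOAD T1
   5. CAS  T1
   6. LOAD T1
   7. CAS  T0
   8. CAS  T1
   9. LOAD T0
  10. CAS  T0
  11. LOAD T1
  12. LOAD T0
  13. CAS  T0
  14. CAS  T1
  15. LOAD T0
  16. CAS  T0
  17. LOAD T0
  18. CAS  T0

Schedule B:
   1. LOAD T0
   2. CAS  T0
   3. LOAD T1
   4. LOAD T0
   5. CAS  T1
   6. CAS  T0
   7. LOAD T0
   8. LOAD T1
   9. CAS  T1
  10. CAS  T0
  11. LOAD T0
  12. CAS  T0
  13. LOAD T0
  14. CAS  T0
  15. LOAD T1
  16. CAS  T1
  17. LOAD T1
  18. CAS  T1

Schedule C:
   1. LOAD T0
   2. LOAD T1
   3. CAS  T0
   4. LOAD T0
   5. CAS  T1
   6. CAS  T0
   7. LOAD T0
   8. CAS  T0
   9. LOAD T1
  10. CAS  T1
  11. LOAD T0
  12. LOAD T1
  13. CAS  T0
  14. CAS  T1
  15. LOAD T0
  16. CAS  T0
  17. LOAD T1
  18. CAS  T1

C

Tracing schedule C:
T0 LOAD — after: cnt=0, r=0 — load
T1 LOAD — after: cnt=0, r=0 — load
T0 CAS — after: cnt=1, r=0 — ok
T0 LOAD — after: cnt=1, r=1 — load
T1 CAS — after: cnt=1, r=0 — retry
T0 CAS — after: cnt=2, r=1 — ok
T0 LOAD — after: cnt=2, r=2 — load
T0 CAS — after: cnt=3, r=2 — ok
T1 LOAD — after: cnt=3, r=3 — load
T1 CAS — after: cnt=4, r=3 — ok
T0 LOAD — after: cnt=4, r=4 — load
T1 LOAD — after: cnt=4, r=4 — load
T0 CAS — after: cnt=5, r=4 — ok
T1 CAS — after: cnt=5, r=4 — retry
T0 LOAD — after: cnt=5, r=5 — load
T0 CAS — after: cnt=6, r=5 — ok
T1 LOAD — after: cnt=6, r=6 — load
T1 CAS — after: cnt=7, r=6 — ok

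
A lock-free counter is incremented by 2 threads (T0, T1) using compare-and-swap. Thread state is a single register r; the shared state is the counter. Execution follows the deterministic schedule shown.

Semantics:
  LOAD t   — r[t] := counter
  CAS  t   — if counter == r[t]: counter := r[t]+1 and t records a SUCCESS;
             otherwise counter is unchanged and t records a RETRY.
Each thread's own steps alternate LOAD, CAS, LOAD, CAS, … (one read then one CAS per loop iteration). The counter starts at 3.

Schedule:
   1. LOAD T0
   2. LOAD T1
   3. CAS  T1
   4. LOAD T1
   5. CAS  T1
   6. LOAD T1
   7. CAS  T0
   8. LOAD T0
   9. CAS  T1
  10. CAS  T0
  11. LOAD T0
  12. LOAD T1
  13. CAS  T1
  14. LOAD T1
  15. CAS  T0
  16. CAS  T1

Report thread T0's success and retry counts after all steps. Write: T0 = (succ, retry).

T0 = (0, 3)

step 1: T0 LOAD ⇒ load; ctr=3 reg=3
step 2: T1 LOAD ⇒ load; ctr=3 reg=3
step 3: T1 CAS ⇒ ok; ctr=4 reg=3
step 4: T1 LOAD ⇒ load; ctr=4 reg=4
step 5: T1 CAS ⇒ ok; ctr=5 reg=4
step 6: T1 LOAD ⇒ load; ctr=5 reg=5
step 7: T0 CAS ⇒ retry; ctr=5 reg=3
step 8: T0 LOAD ⇒ load; ctr=5 reg=5
step 9: T1 CAS ⇒ ok; ctr=6 reg=5
step 10: T0 CAS ⇒ retry; ctr=6 reg=5
step 11: T0 LOAD ⇒ load; ctr=6 reg=6
step 12: T1 LOAD ⇒ load; ctr=6 reg=6
step 13: T1 CAS ⇒ ok; ctr=7 reg=6
step 14: T1 LOAD ⇒ load; ctr=7 reg=7
step 15: T0 CAS ⇒ retry; ctr=7 reg=6
step 16: T1 CAS ⇒ ok; ctr=8 reg=7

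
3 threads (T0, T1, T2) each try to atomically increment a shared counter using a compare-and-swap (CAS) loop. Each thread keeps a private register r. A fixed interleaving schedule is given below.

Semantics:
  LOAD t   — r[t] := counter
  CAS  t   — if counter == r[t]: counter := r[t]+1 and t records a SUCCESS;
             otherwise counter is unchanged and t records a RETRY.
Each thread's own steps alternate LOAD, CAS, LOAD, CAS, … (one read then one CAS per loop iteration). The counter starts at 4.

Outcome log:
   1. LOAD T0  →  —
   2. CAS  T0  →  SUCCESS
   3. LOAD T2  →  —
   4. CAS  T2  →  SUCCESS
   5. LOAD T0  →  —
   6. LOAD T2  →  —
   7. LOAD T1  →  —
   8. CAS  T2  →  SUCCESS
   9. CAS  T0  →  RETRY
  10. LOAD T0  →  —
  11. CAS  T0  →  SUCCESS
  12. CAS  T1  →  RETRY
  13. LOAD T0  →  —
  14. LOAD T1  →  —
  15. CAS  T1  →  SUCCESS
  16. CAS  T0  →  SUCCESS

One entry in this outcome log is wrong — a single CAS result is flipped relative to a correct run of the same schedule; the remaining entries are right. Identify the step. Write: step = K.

Re-executing:
step 1: T0 LOAD ⇒ load; ctr=4 reg=4
step 2: T0 CAS ⇒ ok; ctr=5 reg=4
step 3: T2 LOAD ⇒ load; ctr=5 reg=5
step 4: T2 CAS ⇒ ok; ctr=6 reg=5
step 5: T0 LOAD ⇒ load; ctr=6 reg=6
step 6: T2 LOAD ⇒ load; ctr=6 reg=6
step 7: T1 LOAD ⇒ load; ctr=6 reg=6
step 8: T2 CAS ⇒ ok; ctr=7 reg=6
step 9: T0 CAS ⇒ retry; ctr=7 reg=6
step 10: T0 LOAD ⇒ load; ctr=7 reg=7
step 11: T0 CAS ⇒ ok; ctr=8 reg=7
step 12: T1 CAS ⇒ retry; ctr=8 reg=6
step 13: T0 LOAD ⇒ load; ctr=8 reg=8
step 14: T1 LOAD ⇒ load; ctr=8 reg=8
step 15: T1 CAS ⇒ ok; ctr=9 reg=8
step 16: T0 CAS ⇒ retry; ctr=9 reg=8
Log disagrees first at step 16.

step = 16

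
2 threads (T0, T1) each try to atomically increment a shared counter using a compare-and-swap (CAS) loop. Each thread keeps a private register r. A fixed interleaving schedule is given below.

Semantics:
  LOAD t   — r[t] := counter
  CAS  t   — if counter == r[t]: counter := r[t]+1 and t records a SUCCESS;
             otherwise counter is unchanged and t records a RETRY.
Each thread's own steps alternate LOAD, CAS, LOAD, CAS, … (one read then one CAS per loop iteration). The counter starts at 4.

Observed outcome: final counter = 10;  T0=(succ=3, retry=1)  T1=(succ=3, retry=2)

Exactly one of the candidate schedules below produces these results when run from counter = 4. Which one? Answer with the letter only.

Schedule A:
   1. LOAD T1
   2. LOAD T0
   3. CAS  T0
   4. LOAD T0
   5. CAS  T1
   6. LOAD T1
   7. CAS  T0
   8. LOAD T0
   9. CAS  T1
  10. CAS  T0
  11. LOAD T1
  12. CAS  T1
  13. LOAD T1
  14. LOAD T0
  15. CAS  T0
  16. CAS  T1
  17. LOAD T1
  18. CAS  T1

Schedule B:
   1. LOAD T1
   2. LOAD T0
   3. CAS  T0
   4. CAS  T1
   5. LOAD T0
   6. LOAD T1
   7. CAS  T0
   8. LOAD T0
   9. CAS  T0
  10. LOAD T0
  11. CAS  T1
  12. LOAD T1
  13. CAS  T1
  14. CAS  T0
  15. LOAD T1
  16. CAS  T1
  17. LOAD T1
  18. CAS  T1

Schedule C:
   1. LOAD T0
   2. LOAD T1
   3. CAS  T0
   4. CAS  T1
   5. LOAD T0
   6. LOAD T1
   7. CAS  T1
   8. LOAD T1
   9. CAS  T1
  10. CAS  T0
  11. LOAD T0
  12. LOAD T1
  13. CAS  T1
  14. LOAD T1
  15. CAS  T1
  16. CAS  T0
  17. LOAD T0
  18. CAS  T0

B

Run B:
   1) LOAD T1:  M=4  r_T1=4
   2) LOAD T0:  M=4  r_T0=4
   3) CAS  T0:  M=5  r_T0=4 ✓
   4) CAS  T1:  M=5  r_T1=4 ✗
   5) LOAD T0:  M=5  r_T0=5
   6) LOAD T1:  M=5  r_T1=5
   7) CAS  T0:  M=6  r_T0=5 ✓
   8) LOAD T0:  M=6  r_T0=6
   9) CAS  T0:  M=7  r_T0=6 ✓
  10) LOAD T0:  M=7  r_T0=7
  11) CAS  T1:  M=7  r_T1=5 ✗
  12) LOAD T1:  M=7  r_T1=7
  13) CAS  T1:  M=8  r_T1=7 ✓
  14) CAS  T0:  M=8  r_T0=7 ✗
  15) LOAD T1:  M=8  r_T1=8
  16) CAS  T1:  M=9  r_T1=8 ✓
  17) LOAD T1:  M=9  r_T1=9
  18) CAS  T1:  M=10  r_T1=9 ✓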